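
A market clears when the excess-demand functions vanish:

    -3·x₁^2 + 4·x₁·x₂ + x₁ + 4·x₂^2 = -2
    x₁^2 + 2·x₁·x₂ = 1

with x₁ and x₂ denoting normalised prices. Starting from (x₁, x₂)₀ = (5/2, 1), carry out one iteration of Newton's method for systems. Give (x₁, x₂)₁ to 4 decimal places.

(1.4446, 0.4276)

At (5/2, 1): F = (-0.2500, 10.2500).
Jacobian J = [[-6·x₁ + 4·x₂ + 1, 4·x₁ + 8·x₂], [2·x₁ + 2·x₂, 2·x₁]].
At the point, J = [[-10.0000, 18.0000], [7.0000, 5.0000]] (det J = -176.0000).
Solving J·Δ = −F gives Δ = (-1.0554, -0.5724).
Then the next iterate is (x₁, x₂)₁ = (1.4446, 0.4276).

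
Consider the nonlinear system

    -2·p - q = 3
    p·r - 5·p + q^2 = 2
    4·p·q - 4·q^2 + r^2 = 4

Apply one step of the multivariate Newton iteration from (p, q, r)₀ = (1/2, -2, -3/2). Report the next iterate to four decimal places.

(0.0071, -3.0143, -13.5214)

At (1/2, -2, -3/2): F = (-2.0000, -1.2500, -21.7500).
Jacobian J = [[-2, -1, 0], [r - 5, 2·q, p], [4·q, 4·p - 8·q, 2·r]].
At the point, J = [[-2.0000, -1.0000, 0.0000], [-6.5000, -4.0000, 0.5000], [-8.0000, 18.0000, -3.0000]] (det J = 17.5000).
Solving J·Δ = −F gives Δ = (-0.4929, -1.0143, -12.0214).
Then the next iterate is (p, q, r)₁ = (0.0071, -3.0143, -13.5214).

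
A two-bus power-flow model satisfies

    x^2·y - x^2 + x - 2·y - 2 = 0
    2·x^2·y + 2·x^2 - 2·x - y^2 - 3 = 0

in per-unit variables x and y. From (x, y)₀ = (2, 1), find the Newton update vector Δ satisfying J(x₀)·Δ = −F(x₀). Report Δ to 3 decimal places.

(-1.273, 1.636)

At (2, 1): F = (-2.000, 8.000).
Jacobian J = [[2·x·y - 2·x + 1, x^2 - 2], [4·x·y + 4·x - 2, 2·x^2 - 2·y]].
At the point, J = [[1.000, 2.000], [14.000, 6.000]] (det J = -22.000).
Solving J·Δ = −F gives Δ = (-1.273, 1.636).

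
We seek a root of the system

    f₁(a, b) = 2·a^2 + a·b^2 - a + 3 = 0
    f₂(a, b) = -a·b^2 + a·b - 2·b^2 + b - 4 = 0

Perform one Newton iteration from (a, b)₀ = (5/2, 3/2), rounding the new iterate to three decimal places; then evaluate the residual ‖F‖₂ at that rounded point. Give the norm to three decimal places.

7.282

At (5/2, 3/2): F = (18.625, -8.875).
Jacobian J = [[4·a + b^2 - 1, 2·a·b], [-b^2 + b, -2·a·b + a - 4·b + 1]].
At the point, J = [[11.250, 7.500], [-0.750, -10.000]] (det J = -106.875).
Solving J·Δ = −F gives Δ = (-1.120, -0.804).
Then the next iterate is (a, b)₁ = (1.380, 0.696).
Re-evaluating at (1.380, 0.696): F = (6.09729, -3.98085), so ‖F‖₂ = 7.282.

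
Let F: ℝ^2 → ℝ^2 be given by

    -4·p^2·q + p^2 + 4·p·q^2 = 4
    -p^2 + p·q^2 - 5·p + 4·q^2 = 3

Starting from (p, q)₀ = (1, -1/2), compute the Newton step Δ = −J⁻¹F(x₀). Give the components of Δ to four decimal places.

(-0.6966, -0.6096)

At (1, -1/2): F = (0.0000, -7.7500).
Jacobian J = [[-8·p·q + 2·p + 4·q^2, -4·p^2 + 8·p·q], [-2·p + q^2 - 5, 2·p·q + 8·q]].
At the point, J = [[7.0000, -8.0000], [-6.7500, -5.0000]] (det J = -89.0000).
Solving J·Δ = −F gives Δ = (-0.6966, -0.6096).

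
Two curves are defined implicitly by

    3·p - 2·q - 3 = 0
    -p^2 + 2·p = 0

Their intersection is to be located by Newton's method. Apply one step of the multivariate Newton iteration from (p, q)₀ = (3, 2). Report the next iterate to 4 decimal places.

At (3, 2): F = (2.0000, -3.0000).
Jacobian J = [[3, -2], [-2·p + 2, 0]].
At the point, J = [[3.0000, -2.0000], [-4.0000, 0.0000]] (det J = -8.0000).
Solving J·Δ = −F gives Δ = (-0.7500, -0.1250).
Then the next iterate is (p, q)₁ = (2.2500, 1.8750).

(2.2500, 1.8750)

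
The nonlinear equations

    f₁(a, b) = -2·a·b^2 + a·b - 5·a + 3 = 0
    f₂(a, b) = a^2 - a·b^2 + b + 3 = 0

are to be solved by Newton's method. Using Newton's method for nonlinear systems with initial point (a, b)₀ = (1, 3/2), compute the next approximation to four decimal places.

At (1, 3/2): F = (-5.0000, 3.2500).
Jacobian J = [[-2·b^2 + b - 5, -4·a·b + a], [2·a - b^2, -2·a·b + 1]].
At the point, J = [[-8.0000, -5.0000], [-0.2500, -2.0000]] (det J = 14.7500).
Solving J·Δ = −F gives Δ = (-1.7797, 1.8475).
Then the next iterate is (a, b)₁ = (-0.7797, 3.3475).

(-0.7797, 3.3475)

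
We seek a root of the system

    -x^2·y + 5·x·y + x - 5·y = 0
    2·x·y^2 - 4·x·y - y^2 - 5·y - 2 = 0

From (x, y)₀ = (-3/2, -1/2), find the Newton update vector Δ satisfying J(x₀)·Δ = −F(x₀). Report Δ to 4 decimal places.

(1.0171, 0.1914)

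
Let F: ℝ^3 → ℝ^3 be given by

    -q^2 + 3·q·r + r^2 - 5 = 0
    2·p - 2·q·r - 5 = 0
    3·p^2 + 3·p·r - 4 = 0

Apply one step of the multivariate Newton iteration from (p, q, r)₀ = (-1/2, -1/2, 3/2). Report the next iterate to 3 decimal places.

At (-1/2, -1/2, 3/2): F = (-5.250, -4.500, -5.500).
Jacobian J = [[0, -2·q + 3·r, 3·q + 2·r], [2, -2·r, -2·q], [6·p + 3·r, 0, 3·p]].
At the point, J = [[0.000, 5.500, 1.500], [2.000, -3.000, 1.000], [1.500, 0.000, -1.500]] (det J = 31.500).
Solving J·Δ = −F gives Δ = (3.675, 0.952, 0.008).
Then the next iterate is (p, q, r)₁ = (3.175, 0.452, 1.508).

(3.175, 0.452, 1.508)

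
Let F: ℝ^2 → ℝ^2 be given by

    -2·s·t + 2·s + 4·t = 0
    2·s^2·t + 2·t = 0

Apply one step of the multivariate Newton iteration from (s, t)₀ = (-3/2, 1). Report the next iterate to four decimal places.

(-1.0357, 0.4286)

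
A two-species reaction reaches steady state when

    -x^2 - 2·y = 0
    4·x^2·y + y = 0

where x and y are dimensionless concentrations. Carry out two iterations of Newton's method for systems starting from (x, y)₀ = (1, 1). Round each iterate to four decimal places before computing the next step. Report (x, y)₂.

(1.3060, -0.7138)

At (1, 1): F = (-3.0000, 5.0000).
Jacobian J = [[-2·x, -2], [8·x·y, 4·x^2 + 1]].
At the point, J = [[-2.0000, -2.0000], [8.0000, 5.0000]] (det J = 6.0000).
Solving J·Δ = −F gives Δ = (0.8333, -2.3333).
Then the next iterate is (x, y)₁ = (1.8333, -1.3333).
Round to (1.8333, -1.3333) and repeat: F = (-0.694389, -19.258126), J = [[-3.6666, -2.0000], [-19.554711, 14.443956]].
Δ = (-0.5273, 0.6195), so (x, y)₂ = (1.3060, -0.7138).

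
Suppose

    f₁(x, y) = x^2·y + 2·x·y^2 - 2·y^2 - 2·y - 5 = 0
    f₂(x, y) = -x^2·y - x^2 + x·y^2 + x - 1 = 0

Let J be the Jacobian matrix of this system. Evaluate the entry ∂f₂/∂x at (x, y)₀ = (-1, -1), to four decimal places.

∂f₂/∂x = -2·x·y - 2·x + y^2 + 1.
At (-1, -1) this is 2.0000.

2.0000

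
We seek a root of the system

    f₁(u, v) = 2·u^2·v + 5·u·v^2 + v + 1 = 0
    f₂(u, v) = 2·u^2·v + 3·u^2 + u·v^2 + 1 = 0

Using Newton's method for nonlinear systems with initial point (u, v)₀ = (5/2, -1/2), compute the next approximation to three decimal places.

At (5/2, -1/2): F = (-2.625, 14.125).
Jacobian J = [[4·u·v + 5·v^2, 2·u^2 + 10·u·v + 1], [4·u·v + 6·u + v^2, 2·u^2 + 2·u·v]].
At the point, J = [[-3.750, 1.000], [10.250, 10.000]] (det J = -47.750).
Solving J·Δ = −F gives Δ = (-0.846, -0.546).
Then the next iterate is (u, v)₁ = (1.654, -1.046).

(1.654, -1.046)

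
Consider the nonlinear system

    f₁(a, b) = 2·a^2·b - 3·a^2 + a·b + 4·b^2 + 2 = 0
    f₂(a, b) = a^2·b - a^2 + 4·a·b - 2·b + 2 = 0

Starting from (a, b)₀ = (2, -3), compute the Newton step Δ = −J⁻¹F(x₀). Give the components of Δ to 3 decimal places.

(-0.624, 1.453)

At (2, -3): F = (-4.000, -32.000).
Jacobian J = [[4·a·b - 6·a + b, 2·a^2 + a + 8·b], [2·a·b - 2·a + 4·b, a^2 + 4·a - 2]].
At the point, J = [[-39.000, -14.000], [-28.000, 10.000]] (det J = -782.000).
Solving J·Δ = −F gives Δ = (-0.624, 1.453).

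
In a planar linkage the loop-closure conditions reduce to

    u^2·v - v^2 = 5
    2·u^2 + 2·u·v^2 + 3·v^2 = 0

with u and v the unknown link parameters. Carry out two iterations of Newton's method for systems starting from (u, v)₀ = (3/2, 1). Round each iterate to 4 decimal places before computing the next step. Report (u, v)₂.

At (3/2, 1): F = (-3.7500, 10.5000).
Jacobian J = [[2·u·v, u^2 - 2·v], [4·u + 2·v^2, 4·u·v + 6·v]].
At the point, J = [[3.0000, 0.2500], [8.0000, 12.0000]] (det J = 34.0000).
Solving J·Δ = −F gives Δ = (1.4007, -1.8088).
Then the next iterate is (u, v)₁ = (2.9007, -0.8088).
Round to (2.9007, -0.8088) and repeat: F = (-12.459450, 22.585622), J = [[-4.692172, 10.031660], [12.911115, -14.237145]].
Δ = (-0.7842, 0.8752), so (u, v)₂ = (2.1165, 0.0664).

(2.1165, 0.0664)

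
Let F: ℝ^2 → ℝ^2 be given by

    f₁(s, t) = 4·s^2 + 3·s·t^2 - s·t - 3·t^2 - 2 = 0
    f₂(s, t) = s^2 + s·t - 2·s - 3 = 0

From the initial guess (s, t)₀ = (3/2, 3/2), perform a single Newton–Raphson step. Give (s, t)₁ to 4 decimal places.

(0.5918, 4.0136)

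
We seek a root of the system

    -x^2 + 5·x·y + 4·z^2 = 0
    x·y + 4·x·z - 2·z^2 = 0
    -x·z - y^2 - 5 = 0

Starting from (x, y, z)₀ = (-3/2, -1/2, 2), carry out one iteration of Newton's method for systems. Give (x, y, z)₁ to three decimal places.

(-14.258, -13.548, -4.812)

At (-3/2, -1/2, 2): F = (17.500, -19.250, -2.250).
Jacobian J = [[-2·x + 5·y, 5·x, 8·z], [y + 4·z, x, 4·x - 4·z], [-z, -2·y, -x]].
At the point, J = [[0.500, -7.500, 16.000], [7.500, -1.500, -14.000], [-2.000, 1.000, 1.500]] (det J = -47.750).
Solving J·Δ = −F gives Δ = (-12.758, -13.048, -6.812).
Then the next iterate is (x, y, z)₁ = (-14.258, -13.548, -4.812).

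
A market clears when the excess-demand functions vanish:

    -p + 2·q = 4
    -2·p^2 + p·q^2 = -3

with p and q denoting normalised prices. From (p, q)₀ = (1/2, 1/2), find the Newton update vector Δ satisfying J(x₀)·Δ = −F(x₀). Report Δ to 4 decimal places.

At (1/2, 1/2): F = (-3.5000, 2.6250).
Jacobian J = [[-1, 2], [-4·p + q^2, 2·p·q]].
At the point, J = [[-1.0000, 2.0000], [-1.7500, 0.5000]] (det J = 3.0000).
Solving J·Δ = −F gives Δ = (2.3333, 2.9167).

(2.3333, 2.9167)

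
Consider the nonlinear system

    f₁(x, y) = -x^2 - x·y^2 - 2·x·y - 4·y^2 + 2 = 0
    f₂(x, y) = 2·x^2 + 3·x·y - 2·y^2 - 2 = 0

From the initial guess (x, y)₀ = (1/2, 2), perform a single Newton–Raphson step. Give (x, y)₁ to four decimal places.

(0.5232, 1.0285)

At (1/2, 2): F = (-18.2500, -6.5000).
Jacobian J = [[-2·x - y^2 - 2·y, -2·x·y - 2·x - 8·y], [4·x + 3·y, 3·x - 4·y]].
At the point, J = [[-9.0000, -19.0000], [8.0000, -6.5000]] (det J = 210.5000).
Solving J·Δ = −F gives Δ = (0.0232, -0.9715).
Then the next iterate is (x, y)₁ = (0.5232, 1.0285).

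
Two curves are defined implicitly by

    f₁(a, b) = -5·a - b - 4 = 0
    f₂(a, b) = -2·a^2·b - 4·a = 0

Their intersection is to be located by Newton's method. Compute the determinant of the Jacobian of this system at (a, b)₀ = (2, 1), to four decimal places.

J = [[-5, -1], [-4·a·b - 4, -2·a^2]].
At the point, J = [[-5.0000, -1.0000], [-12.0000, -8.0000]].
det J = 28.0000.

28.0000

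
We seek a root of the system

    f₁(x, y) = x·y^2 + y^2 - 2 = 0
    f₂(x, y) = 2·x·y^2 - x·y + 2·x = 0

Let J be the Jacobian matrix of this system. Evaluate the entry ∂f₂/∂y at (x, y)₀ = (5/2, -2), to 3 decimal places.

-22.500

∂f₂/∂y = 4·x·y - x.
At (5/2, -2) this is -22.500.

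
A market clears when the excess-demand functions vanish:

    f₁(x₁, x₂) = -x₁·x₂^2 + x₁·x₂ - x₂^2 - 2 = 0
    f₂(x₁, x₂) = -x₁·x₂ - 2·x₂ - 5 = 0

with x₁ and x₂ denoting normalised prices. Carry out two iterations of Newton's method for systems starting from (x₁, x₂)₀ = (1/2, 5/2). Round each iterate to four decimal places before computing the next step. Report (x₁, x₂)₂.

(-4.0476, 3.5046)

At (1/2, 5/2): F = (-10.1250, -11.2500).
Jacobian J = [[-x₂^2 + x₂, -2·x₁·x₂ + x₁ - 2·x₂], [-x₂, -x₁ - 2]].
At the point, J = [[-3.7500, -7.0000], [-2.5000, -2.5000]] (det J = -8.1250).
Solving J·Δ = −F gives Δ = (-6.5769, 2.0769).
Then the next iterate is (x₁, x₂)₁ = (-6.0769, 4.5769).
Round to (-6.0769, 4.5769) and repeat: F = (76.537607, 13.659564), J = [[-16.371114, 40.396027], [-4.5769, 4.0769]].
Δ = (2.0293, -1.0723), so (x₁, x₂)₂ = (-4.0476, 3.5046).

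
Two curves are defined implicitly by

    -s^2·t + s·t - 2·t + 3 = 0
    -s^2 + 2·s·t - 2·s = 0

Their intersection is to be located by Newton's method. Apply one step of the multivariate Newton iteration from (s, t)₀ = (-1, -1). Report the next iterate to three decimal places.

At (-1, -1): F = (7.000, 3.000).
Jacobian J = [[-2·s·t + t, -s^2 + s - 2], [-2·s + 2·t - 2, 2·s]].
At the point, J = [[-3.000, -4.000], [-2.000, -2.000]] (det J = -2.000).
Solving J·Δ = −F gives Δ = (-1.000, 2.500).
Then the next iterate is (s, t)₁ = (-2.000, 1.500).

(-2.000, 1.500)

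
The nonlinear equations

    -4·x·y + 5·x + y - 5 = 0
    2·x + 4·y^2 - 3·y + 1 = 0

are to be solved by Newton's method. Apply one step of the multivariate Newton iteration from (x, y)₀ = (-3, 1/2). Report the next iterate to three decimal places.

(-0.478, 0.957)

At (-3, 1/2): F = (-13.500, -5.500).
Jacobian J = [[-4·y + 5, -4·x + 1], [2, 8·y - 3]].
At the point, J = [[3.000, 13.000], [2.000, 1.000]] (det J = -23.000).
Solving J·Δ = −F gives Δ = (2.522, 0.457).
Then the next iterate is (x, y)₁ = (-0.478, 0.957).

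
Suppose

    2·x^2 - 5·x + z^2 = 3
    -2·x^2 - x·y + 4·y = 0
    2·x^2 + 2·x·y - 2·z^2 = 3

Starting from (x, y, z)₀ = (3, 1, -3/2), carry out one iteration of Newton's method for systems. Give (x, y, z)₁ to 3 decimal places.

(1.840, 2.915, -3.458)

At (3, 1, -3/2): F = (2.250, -17.000, 16.500).
Jacobian J = [[4·x - 5, 0, 2·z], [-4·x - y, -x + 4, 0], [4·x + 2·y, 2·x, -4·z]].
At the point, J = [[7.000, 0.000, -3.000], [-13.000, 1.000, 0.000], [14.000, 6.000, 6.000]] (det J = 318.000).
Solving J·Δ = −F gives Δ = (-1.160, 1.915, -1.958).
Then the next iterate is (x, y, z)₁ = (1.840, 2.915, -3.458).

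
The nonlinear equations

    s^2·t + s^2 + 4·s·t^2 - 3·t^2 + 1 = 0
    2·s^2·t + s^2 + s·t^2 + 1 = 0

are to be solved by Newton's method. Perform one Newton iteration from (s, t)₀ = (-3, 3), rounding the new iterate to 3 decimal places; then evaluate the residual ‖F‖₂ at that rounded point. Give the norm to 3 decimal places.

30.882

At (-3, 3): F = (-98.000, 37.000).
Jacobian J = [[2·s·t + 2·s + 4·t^2, s^2 + 8·s·t - 6·t], [4·s·t + 2·s + t^2, 2·s^2 + 2·s·t]].
At the point, J = [[12.000, -81.000], [-33.000, 0.000]] (det J = -2673.000).
Solving J·Δ = −F gives Δ = (1.121, -1.044).
Then the next iterate is (s, t)₁ = (-1.879, 1.956).
Re-evaluating at (-1.879, 1.956): F = (-28.79697, 11.15357), so ‖F‖₂ = 30.882.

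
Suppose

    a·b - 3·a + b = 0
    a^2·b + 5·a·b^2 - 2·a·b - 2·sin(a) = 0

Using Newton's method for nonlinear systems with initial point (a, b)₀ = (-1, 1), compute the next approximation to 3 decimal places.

(0.500, 0.937)

At (-1, 1): F = (3.000, -0.31706).
Jacobian J = [[b - 3, a + 1], [2·a·b + 5·b^2 - 2·b - 2·cos(a), a^2 + 10·a·b - 2·a]].
At the point, J = [[-2.000, 0.000], [-0.08060, -7.000]] (det J = 14.000).
Solving J·Δ = −F gives Δ = (1.500, -0.063).
Then the next iterate is (a, b)₁ = (0.500, 0.937).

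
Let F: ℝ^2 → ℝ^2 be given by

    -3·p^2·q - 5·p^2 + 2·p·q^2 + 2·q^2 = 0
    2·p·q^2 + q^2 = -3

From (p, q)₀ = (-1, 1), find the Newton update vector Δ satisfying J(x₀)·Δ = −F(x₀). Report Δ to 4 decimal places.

(0.7333, 1.7333)

At (-1, 1): F = (-8.0000, 2.0000).
Jacobian J = [[-6·p·q - 10·p + 2·q^2, -3·p^2 + 4·p·q + 4·q], [2·q^2, 4·p·q + 2·q]].
At the point, J = [[18.0000, -3.0000], [2.0000, -2.0000]] (det J = -30.0000).
Solving J·Δ = −F gives Δ = (0.7333, 1.7333).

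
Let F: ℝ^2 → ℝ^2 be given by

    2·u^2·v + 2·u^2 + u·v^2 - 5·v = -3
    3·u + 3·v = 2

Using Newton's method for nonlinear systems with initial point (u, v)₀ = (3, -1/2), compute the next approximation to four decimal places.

At (3, -1/2): F = (15.2500, 5.5000).
Jacobian J = [[4·u·v + 4·u + v^2, 2·u^2 + 2·u·v - 5], [3, 3]].
At the point, J = [[6.2500, 10.0000], [3.0000, 3.0000]] (det J = -11.2500).
Solving J·Δ = −F gives Δ = (-0.8222, -1.0111).
Then the next iterate is (u, v)₁ = (2.1778, -1.5111).

(2.1778, -1.5111)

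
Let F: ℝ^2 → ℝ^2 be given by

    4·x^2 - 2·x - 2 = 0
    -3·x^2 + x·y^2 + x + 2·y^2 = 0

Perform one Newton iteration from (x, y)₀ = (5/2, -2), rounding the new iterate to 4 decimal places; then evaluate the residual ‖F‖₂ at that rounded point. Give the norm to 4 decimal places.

At (5/2, -2): F = (18.0000, 1.7500).
Jacobian J = [[8·x - 2, 0], [-6·x + y^2 + 1, 2·x·y + 4·y]].
At the point, J = [[18.0000, 0.0000], [-10.0000, -18.0000]] (det J = -324.0000).
Solving J·Δ = −F gives Δ = (-1.0000, 0.6528).
Then the next iterate is (x, y)₁ = (1.5000, -1.3472).
Re-evaluating at (1.5000, -1.3472): F = (4.0000, 1.102317), so ‖F‖₂ = 4.1491.

4.1491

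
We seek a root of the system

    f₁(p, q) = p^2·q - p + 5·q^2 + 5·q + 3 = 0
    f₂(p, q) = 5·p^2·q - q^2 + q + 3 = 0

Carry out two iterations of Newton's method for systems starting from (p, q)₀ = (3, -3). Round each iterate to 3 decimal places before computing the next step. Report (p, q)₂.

(1.467, -1.125)

At (3, -3): F = (3.000, -144.000).
Jacobian J = [[2·p·q - 1, p^2 + 10·q + 5], [10·p·q, 5·p^2 - 2·q + 1]].
At the point, J = [[-19.000, -16.000], [-90.000, 52.000]] (det J = -2428.000).
Solving J·Δ = −F gives Δ = (-0.885, 1.238).
Then the next iterate is (p, q)₁ = (2.115, -1.762).
Round to (2.115, -1.762) and repeat: F = (-0.28360, -41.27576), J = [[-8.45326, -8.14677], [-37.26630, 26.89013]].
Δ = (-0.648, 0.637), so (p, q)₂ = (1.467, -1.125).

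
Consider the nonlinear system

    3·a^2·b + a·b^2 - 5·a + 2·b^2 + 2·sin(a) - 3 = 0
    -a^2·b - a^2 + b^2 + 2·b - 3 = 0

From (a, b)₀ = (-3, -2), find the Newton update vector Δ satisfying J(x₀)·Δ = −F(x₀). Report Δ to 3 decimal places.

(1.823, -0.449)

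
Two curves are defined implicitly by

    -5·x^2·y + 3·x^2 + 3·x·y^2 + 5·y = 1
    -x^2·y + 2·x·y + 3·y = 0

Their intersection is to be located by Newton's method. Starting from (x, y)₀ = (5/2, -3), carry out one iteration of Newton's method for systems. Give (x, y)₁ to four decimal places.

At (5/2, -3): F = (164.0000, -5.2500).
Jacobian J = [[-10·x·y + 6·x + 3·y^2, -5·x^2 + 6·x·y + 5], [-2·x·y + 2·y, -x^2 + 2·x + 3]].
At the point, J = [[117.0000, -71.2500], [9.0000, 1.7500]] (det J = 846.0000).
Solving J·Δ = −F gives Δ = (0.1029, 2.4707).
Then the next iterate is (x, y)₁ = (2.6029, -0.5293).

(2.6029, -0.5293)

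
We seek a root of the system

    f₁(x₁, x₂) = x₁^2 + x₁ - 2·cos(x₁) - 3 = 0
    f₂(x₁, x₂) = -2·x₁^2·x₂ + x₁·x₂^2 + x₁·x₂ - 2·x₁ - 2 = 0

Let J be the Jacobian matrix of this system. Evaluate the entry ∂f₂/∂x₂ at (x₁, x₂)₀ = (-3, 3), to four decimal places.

-39.0000

∂f₂/∂x₂ = -2·x₁^2 + 2·x₁·x₂ + x₁.
At (-3, 3) this is -39.0000.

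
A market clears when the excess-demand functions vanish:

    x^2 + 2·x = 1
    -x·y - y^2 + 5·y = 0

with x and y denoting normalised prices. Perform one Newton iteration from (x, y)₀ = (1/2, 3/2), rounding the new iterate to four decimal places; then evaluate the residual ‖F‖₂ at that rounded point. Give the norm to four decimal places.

9.7636

At (1/2, 3/2): F = (0.2500, 4.5000).
Jacobian J = [[2·x + 2, 0], [-y, -x - 2·y + 5]].
At the point, J = [[3.0000, 0.0000], [-1.5000, 1.5000]] (det J = 4.5000).
Solving J·Δ = −F gives Δ = (-0.0833, -3.0833).
Then the next iterate is (x, y)₁ = (0.4167, -1.5833).
Re-evaluating at (0.4167, -1.5833): F = (0.007039, -9.763578), so ‖F‖₂ = 9.7636.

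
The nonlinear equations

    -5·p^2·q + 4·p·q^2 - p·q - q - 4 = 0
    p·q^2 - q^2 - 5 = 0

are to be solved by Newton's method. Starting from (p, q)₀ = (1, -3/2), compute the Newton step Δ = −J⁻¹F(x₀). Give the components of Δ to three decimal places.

(2.222, 3.798)

At (1, -3/2): F = (15.500, -5.000).
Jacobian J = [[-10·p·q + 4·q^2 - q, -5·p^2 + 8·p·q - p - 1], [q^2, 2·p·q - 2·q]].
At the point, J = [[25.500, -19.000], [2.250, 0.000]] (det J = 42.750).
Solving J·Δ = −F gives Δ = (2.222, 3.798).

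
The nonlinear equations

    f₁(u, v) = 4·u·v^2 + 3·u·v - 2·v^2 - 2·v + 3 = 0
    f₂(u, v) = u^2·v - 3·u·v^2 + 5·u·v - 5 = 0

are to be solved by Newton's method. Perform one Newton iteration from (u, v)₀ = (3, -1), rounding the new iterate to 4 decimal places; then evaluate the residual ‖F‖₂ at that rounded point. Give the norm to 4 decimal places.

At (3, -1): F = (6.0000, -38.0000).
Jacobian J = [[4·v^2 + 3·v, 8·u·v + 3·u - 4·v - 2], [2·u·v - 3·v^2 + 5·v, u^2 - 6·u·v + 5·u]].
At the point, J = [[1.0000, -13.0000], [-14.0000, 42.0000]] (det J = -140.0000).
Solving J·Δ = −F gives Δ = (-1.7286, 0.3286).
Then the next iterate is (u, v)₁ = (1.2714, -0.6714).
Re-evaluating at (1.2714, -0.6714): F = (3.172867, -12.072737), so ‖F‖₂ = 12.4827.

12.4827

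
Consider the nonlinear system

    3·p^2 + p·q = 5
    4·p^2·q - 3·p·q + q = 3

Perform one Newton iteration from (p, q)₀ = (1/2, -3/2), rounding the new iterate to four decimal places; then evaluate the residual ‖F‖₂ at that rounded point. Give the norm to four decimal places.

9.6299

At (1/2, -3/2): F = (-5.0000, -3.7500).
Jacobian J = [[6·p + q, p], [8·p·q - 3·q, 4·p^2 - 3·p + 1]].
At the point, J = [[1.5000, 0.5000], [-1.5000, 0.5000]] (det J = 1.5000).
Solving J·Δ = −F gives Δ = (0.4167, 8.7500).
Then the next iterate is (p, q)₁ = (0.9167, 7.2500).
Re-evaluating at (0.9167, 7.2500): F = (4.167092, 8.681603), so ‖F‖₂ = 9.6299.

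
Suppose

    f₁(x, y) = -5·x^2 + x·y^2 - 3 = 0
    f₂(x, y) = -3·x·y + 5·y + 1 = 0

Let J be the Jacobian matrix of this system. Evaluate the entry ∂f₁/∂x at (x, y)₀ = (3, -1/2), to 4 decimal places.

∂f₁/∂x = -10·x + y^2.
At (3, -1/2) this is -29.7500.

-29.7500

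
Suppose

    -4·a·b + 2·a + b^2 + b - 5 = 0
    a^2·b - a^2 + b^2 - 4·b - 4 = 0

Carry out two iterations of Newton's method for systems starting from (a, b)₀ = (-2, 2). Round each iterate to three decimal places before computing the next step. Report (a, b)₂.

At (-2, 2): F = (13.000, -4.000).
Jacobian J = [[-4·b + 2, -4·a + 2·b + 1], [2·a·b - 2·a, a^2 + 2·b - 4]].
At the point, J = [[-6.000, 13.000], [-4.000, 4.000]] (det J = 28.000).
Solving J·Δ = −F gives Δ = (-3.714, -2.714).
Then the next iterate is (a, b)₁ = (-5.714, -0.714).
Round to (-5.714, -0.714) and repeat: F = (-32.95139, -56.59595), J = [[4.856, 22.428], [19.58759, 27.22180]].
Δ = (1.212, 1.207), so (a, b)₂ = (-4.502, 0.493).

(-4.502, 0.493)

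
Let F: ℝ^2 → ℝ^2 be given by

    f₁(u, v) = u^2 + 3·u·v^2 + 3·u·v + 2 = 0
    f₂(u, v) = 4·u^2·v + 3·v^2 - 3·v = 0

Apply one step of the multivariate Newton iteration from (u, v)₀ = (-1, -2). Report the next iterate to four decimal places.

At (-1, -2): F = (-3.0000, 10.0000).
Jacobian J = [[2·u + 3·v^2 + 3·v, 6·u·v + 3·u], [8·u·v, 4·u^2 + 6·v - 3]].
At the point, J = [[4.0000, 9.0000], [16.0000, -11.0000]] (det J = -188.0000).
Solving J·Δ = −F gives Δ = (-0.3032, 0.4681).
Then the next iterate is (u, v)₁ = (-1.3032, -1.5319).

(-1.3032, -1.5319)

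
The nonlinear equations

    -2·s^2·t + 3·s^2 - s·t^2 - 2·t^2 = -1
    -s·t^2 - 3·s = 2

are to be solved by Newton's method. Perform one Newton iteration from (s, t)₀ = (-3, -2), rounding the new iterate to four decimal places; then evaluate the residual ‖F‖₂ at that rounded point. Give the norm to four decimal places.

21.8403

At (-3, -2): F = (68.0000, 19.0000).
Jacobian J = [[-4·s·t + 6·s - t^2, -2·s^2 - 2·s·t - 4·t], [-t^2 - 3, -2·s·t]].
At the point, J = [[-46.0000, -22.0000], [-7.0000, -12.0000]] (det J = 398.0000).
Solving J·Δ = −F gives Δ = (1.0000, 1.0000).
Then the next iterate is (s, t)₁ = (-2.0000, -1.0000).
Re-evaluating at (-2.0000, -1.0000): F = (21.0000, 6.0000), so ‖F‖₂ = 21.8403.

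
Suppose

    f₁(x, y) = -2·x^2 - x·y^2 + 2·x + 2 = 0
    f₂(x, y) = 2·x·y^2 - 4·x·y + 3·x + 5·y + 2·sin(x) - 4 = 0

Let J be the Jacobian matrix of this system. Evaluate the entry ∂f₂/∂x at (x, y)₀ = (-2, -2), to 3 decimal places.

18.168

∂f₂/∂x = 2·y^2 - 4·y + 2·cos(x) + 3.
At (-2, -2) this is 18.168.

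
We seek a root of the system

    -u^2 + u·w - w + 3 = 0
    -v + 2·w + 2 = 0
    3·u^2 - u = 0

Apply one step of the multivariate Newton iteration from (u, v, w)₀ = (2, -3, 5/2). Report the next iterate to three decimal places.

(1.091, 1.273, -0.364)

At (2, -3, 5/2): F = (1.500, 10.000, 10.000).
Jacobian J = [[-2·u + w, 0, u - 1], [0, -1, 2], [6·u - 1, 0, 0]].
At the point, J = [[-1.500, 0.000, 1.000], [0.000, -1.000, 2.000], [11.000, 0.000, 0.000]] (det J = 11.000).
Solving J·Δ = −F gives Δ = (-0.909, 4.273, -2.864).
Then the next iterate is (u, v, w)₁ = (1.091, 1.273, -0.364).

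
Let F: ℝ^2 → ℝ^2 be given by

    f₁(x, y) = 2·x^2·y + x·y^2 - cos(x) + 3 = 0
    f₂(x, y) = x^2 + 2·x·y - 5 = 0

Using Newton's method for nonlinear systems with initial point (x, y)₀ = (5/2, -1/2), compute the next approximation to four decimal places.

(2.5556, -0.2945)

At (5/2, -1/2): F = (-1.823856, -1.2500).
Jacobian J = [[4·x·y + y^2 + sin(x), 2·x^2 + 2·x·y], [2·x + 2·y, 2·x]].
At the point, J = [[-4.151528, 10.0000], [4.0000, 5.0000]] (det J = -60.757639).
Solving J·Δ = −F gives Δ = (0.0556, 0.2055).
Then the next iterate is (x, y)₁ = (2.5556, -0.2945).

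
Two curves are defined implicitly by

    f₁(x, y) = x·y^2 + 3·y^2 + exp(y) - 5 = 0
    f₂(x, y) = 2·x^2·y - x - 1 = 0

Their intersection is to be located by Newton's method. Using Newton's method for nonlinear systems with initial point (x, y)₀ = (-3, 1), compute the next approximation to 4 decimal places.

(-1.2107, 1.1812)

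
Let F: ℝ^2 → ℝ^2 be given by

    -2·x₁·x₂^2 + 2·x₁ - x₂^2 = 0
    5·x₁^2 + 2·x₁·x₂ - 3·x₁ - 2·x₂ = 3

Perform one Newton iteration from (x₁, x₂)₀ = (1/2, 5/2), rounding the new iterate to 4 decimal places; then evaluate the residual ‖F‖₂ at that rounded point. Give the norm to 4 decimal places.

At (1/2, 5/2): F = (-11.5000, -5.7500).
Jacobian J = [[-2·x₂^2 + 2, -4·x₁·x₂ - 2·x₂], [10·x₁ + 2·x₂ - 3, 2·x₁ - 2]].
At the point, J = [[-10.5000, -10.0000], [7.0000, -1.0000]] (det J = 80.5000).
Solving J·Δ = −F gives Δ = (0.5714, -1.7500).
Then the next iterate is (x₁, x₂)₁ = (1.0714, 0.7500).
Re-evaluating at (1.0714, 0.7500): F = (0.374975, -0.367610), so ‖F‖₂ = 0.5251.

0.5251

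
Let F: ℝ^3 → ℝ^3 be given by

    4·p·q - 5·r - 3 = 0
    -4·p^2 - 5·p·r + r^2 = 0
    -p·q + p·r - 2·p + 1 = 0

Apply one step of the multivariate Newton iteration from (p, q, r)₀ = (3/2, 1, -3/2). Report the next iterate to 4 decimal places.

At (3/2, 1, -3/2): F = (10.5000, 4.5000, -5.7500).
Jacobian J = [[4·q, 4·p, -5], [-8·p - 5·r, 0, -5·p + 2·r], [-q + r - 2, -p, p]].
At the point, J = [[4.0000, 6.0000, -5.0000], [-4.5000, 0.0000, -10.5000], [-4.5000, -1.5000, 1.5000]] (det J = 227.2500).
Solving J·Δ = −F gives Δ = (-0.8366, -0.5363, 0.7871).
Then the next iterate is (p, q, r)₁ = (0.6634, 0.4637, -0.7129).

(0.6634, 0.4637, -0.7129)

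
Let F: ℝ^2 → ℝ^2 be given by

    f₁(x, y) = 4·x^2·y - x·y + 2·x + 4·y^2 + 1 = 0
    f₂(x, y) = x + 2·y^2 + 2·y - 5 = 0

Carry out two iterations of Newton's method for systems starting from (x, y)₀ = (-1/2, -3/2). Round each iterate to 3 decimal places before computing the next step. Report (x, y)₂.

At (-1/2, -3/2): F = (6.750, -4.000).
Jacobian J = [[8·x·y - y + 2, 4·x^2 - x + 8·y], [1, 4·y + 2]].
At the point, J = [[9.500, -10.500], [1.000, -4.000]] (det J = -27.500).
Solving J·Δ = −F gives Δ = (-2.509, -1.627).
Then the next iterate is (x, y)₁ = (-3.009, -3.127).
Round to (-3.009, -3.127) and repeat: F = (-88.56307, 5.29326), J = [[80.40014, 14.20932], [1.000, -10.508]].
Δ = (0.996, 0.598), so (x, y)₂ = (-2.013, -2.529).

(-2.013, -2.529)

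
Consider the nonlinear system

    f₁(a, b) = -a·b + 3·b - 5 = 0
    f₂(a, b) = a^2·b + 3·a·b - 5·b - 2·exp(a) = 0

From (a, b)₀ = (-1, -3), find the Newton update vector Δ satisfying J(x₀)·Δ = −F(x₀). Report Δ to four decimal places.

(6.2644, -0.4483)

At (-1, -3): F = (-17.0000, 20.264241).
Jacobian J = [[-b, -a + 3], [2·a·b + 3·b - 2·exp(a), a^2 + 3·a - 5]].
At the point, J = [[3.0000, 4.0000], [-3.735759, -7.0000]] (det J = -6.056964).
Solving J·Δ = −F gives Δ = (6.2644, -0.4483).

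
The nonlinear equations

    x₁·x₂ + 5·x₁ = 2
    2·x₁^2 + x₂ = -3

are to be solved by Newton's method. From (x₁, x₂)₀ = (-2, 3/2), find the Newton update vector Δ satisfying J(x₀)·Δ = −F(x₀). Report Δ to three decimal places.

At (-2, 3/2): F = (-15.000, 12.500).
Jacobian J = [[x₂ + 5, x₁], [4·x₁, 1]].
At the point, J = [[6.500, -2.000], [-8.000, 1.000]] (det J = -9.500).
Solving J·Δ = −F gives Δ = (1.053, -4.079).

(1.053, -4.079)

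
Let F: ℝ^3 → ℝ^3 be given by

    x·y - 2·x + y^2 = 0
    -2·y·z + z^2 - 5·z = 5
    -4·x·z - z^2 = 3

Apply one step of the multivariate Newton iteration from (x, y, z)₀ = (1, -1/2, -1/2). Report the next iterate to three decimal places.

(0.100, -2.833, -1.517)

At (1, -1/2, -1/2): F = (-2.250, -2.750, -1.250).
Jacobian J = [[y - 2, x + 2·y, 0], [0, -2·z, -2·y + 2·z - 5], [-4·z, 0, -4·x - 2·z]].
At the point, J = [[-2.500, 0.000, 0.000], [0.000, 1.000, -5.000], [2.000, 0.000, -3.000]] (det J = 7.500).
Solving J·Δ = −F gives Δ = (-0.900, -2.333, -1.017).
Then the next iterate is (x, y, z)₁ = (0.100, -2.833, -1.517).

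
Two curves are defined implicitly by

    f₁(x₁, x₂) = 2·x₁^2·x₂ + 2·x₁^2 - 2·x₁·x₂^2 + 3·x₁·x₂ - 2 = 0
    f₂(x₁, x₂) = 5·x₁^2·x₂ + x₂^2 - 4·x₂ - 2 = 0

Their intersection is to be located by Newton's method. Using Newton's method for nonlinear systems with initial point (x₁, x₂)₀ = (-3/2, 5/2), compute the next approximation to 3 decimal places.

(-1.191, 1.618)

At (-3/2, 5/2): F = (21.250, 22.375).
Jacobian J = [[4·x₁·x₂ + 4·x₁ - 2·x₂^2 + 3·x₂, 2·x₁^2 - 4·x₁·x₂ + 3·x₁], [10·x₁·x₂, 5·x₁^2 + 2·x₂ - 4]].
At the point, J = [[-26.000, 15.000], [-37.500, 12.250]] (det J = 244.000).
Solving J·Δ = −F gives Δ = (0.309, -0.882).
Then the next iterate is (x₁, x₂)₁ = (-1.191, 1.618).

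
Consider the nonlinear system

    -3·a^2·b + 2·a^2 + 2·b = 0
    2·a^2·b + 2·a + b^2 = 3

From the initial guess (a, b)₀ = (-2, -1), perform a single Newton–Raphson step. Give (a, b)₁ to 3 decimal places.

At (-2, -1): F = (18.000, -14.000).
Jacobian J = [[-6·a·b + 4·a, -3·a^2 + 2], [4·a·b + 2, 2·a^2 + 2·b]].
At the point, J = [[-20.000, -10.000], [10.000, 6.000]] (det J = -20.000).
Solving J·Δ = −F gives Δ = (-1.600, 5.000).
Then the next iterate is (a, b)₁ = (-3.600, 4.000).

(-3.600, 4.000)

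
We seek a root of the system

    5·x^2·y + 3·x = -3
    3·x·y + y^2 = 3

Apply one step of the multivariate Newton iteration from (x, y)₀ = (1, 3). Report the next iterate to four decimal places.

(0.5476, 1.7857)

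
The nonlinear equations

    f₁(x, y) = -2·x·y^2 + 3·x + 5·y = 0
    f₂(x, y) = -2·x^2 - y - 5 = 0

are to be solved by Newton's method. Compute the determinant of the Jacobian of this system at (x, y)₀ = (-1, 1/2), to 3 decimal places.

-30.500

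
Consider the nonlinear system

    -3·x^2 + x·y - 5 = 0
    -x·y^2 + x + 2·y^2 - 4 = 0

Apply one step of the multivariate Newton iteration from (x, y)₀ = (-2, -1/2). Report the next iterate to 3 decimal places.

(-0.787, -1.522)

At (-2, -1/2): F = (-16.000, -5.000).
Jacobian J = [[-6·x + y, x], [-y^2 + 1, -2·x·y + 4·y]].
At the point, J = [[11.500, -2.000], [0.750, -4.000]] (det J = -44.500).
Solving J·Δ = −F gives Δ = (1.213, -1.022).
Then the next iterate is (x, y)₁ = (-0.787, -1.522).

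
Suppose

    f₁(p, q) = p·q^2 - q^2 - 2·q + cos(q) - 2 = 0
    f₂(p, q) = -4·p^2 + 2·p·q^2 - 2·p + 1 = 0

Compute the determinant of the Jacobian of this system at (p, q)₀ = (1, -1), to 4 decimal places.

-13.2682

J = [[q^2, 2·p·q - 2·q - sin(q) - 2], [-8·p + 2·q^2 - 2, 4·p·q]].
At the point, J = [[1.0000, -1.158529], [-8.0000, -4.0000]].
det J = -13.2682.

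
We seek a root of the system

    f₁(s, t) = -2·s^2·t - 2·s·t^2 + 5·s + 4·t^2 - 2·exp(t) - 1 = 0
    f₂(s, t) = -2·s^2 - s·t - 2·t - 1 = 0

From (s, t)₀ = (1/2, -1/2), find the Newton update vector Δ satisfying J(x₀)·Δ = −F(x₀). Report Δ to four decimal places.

(-0.2111, 0.0267)

At (1/2, -1/2): F = (1.286939, -0.2500).
Jacobian J = [[-4·s·t - 2·t^2 + 5, -2·s^2 - 4·s·t + 8·t - 2·exp(t)], [-4·s - t, -s - 2]].
At the point, J = [[5.5000, -4.713061], [-1.5000, -2.5000]] (det J = -20.819592).
Solving J·Δ = −F gives Δ = (-0.2111, 0.0267).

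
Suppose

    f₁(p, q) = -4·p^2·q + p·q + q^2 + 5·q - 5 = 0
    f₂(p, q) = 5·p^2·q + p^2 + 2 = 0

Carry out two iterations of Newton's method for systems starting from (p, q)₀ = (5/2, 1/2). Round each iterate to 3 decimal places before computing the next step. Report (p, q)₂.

(-0.589, 0.731)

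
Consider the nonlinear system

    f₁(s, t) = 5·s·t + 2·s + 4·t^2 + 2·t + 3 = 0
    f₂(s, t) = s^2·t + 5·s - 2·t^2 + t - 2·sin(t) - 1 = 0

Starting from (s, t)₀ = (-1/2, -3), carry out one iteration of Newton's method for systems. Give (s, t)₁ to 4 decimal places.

At (-1/2, -3): F = (39.5000, -24.967760).
Jacobian J = [[5·t + 2, 5·s + 8·t + 2], [2·s·t + 5, s^2 - 4·t - 2·cos(t) + 1]].
At the point, J = [[-13.0000, -24.5000], [8.0000, 15.229985]] (det J = -1.989805).
Solving J·Δ = −F gives Δ = (-5.0888, 4.3124).
Then the next iterate is (s, t)₁ = (-5.5888, 1.3124).

(-5.5888, 1.3124)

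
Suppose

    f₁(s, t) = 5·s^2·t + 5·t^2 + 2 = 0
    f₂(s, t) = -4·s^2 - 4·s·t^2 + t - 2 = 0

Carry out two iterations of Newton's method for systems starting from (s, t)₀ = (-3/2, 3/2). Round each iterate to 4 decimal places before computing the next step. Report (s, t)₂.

(1.0640, 1.1728)

At (-3/2, 3/2): F = (30.1250, 4.0000).
Jacobian J = [[10·s·t, 5·s^2 + 10·t], [-8·s - 4·t^2, -8·s·t + 1]].
At the point, J = [[-22.5000, 26.2500], [3.0000, 19.0000]] (det J = -506.2500).
Solving J·Δ = −F gives Δ = (0.9232, -0.3563).
Then the next iterate is (s, t)₁ = (-0.5768, 1.1437).
Round to (-0.5768, 1.1437) and repeat: F = (10.442783, 0.830839), J = [[-6.596862, 13.100491], [-0.617799, 6.277489]].
Δ = (1.6408, 0.0291), so (s, t)₂ = (1.0640, 1.1728).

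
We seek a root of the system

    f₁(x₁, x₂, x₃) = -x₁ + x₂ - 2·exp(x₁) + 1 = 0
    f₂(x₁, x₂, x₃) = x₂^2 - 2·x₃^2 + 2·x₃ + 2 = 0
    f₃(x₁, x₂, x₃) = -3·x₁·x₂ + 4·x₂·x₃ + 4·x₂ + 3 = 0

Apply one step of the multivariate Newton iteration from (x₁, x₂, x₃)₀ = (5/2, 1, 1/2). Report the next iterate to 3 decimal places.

At (5/2, 1, 1/2): F = (-24.86499, 3.500, 1.500).
Jacobian J = [[-2·exp(x₁) - 1, 1, 0], [0, 2·x₂, -4·x₃ + 2], [-3·x₂, -3·x₁ + 4·x₃ + 4, 4·x₂]].
At the point, J = [[-25.36499, 1.000, 0.000], [0.000, 2.000, 0.000], [-3.000, -1.500, 4.000]] (det J = -202.91990).
Solving J·Δ = −F gives Δ = (-1.049, -1.750, -1.818).
Then the next iterate is (x₁, x₂, x₃)₁ = (1.451, -0.750, -1.318).

(1.451, -0.750, -1.318)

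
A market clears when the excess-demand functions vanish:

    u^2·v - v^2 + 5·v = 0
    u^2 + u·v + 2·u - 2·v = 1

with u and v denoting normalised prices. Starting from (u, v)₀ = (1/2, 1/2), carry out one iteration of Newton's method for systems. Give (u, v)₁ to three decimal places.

(0.408, -0.048)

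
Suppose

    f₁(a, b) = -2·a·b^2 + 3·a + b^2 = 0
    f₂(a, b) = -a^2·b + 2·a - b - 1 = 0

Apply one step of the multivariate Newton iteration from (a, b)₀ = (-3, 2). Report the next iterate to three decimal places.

(-1.345, 1.617)

At (-3, 2): F = (19.000, -27.000).
Jacobian J = [[-2·b^2 + 3, -4·a·b + 2·b], [-2·a·b + 2, -a^2 - 1]].
At the point, J = [[-5.000, 28.000], [14.000, -10.000]] (det J = -342.000).
Solving J·Δ = −F gives Δ = (1.655, -0.383).
Then the next iterate is (a, b)₁ = (-1.345, 1.617).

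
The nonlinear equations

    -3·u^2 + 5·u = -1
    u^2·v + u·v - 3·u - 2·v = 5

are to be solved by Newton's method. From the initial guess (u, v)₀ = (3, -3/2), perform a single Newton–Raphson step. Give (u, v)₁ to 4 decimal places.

(2.1538, 0.2577)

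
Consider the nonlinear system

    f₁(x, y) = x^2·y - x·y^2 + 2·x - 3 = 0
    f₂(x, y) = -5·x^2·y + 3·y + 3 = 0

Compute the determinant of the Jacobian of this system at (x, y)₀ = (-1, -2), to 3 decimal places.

J = [[2·x·y - y^2 + 2, x^2 - 2·x·y], [-10·x·y, -5·x^2 + 3]].
At the point, J = [[2.000, -3.000], [-20.000, -2.000]].
det J = -64.000.

-64.000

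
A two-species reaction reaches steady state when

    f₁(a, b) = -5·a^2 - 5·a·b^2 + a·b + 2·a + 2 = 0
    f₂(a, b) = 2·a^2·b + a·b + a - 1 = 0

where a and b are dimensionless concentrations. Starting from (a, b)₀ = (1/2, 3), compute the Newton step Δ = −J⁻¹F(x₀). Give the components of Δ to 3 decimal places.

(-0.170, -0.800)

At (1/2, 3): F = (-19.250, 2.500).
Jacobian J = [[-10·a - 5·b^2 + b + 2, -10·a·b + a], [4·a·b + b + 1, 2·a^2 + a]].
At the point, J = [[-45.000, -14.500], [10.000, 1.000]] (det J = 100.000).
Solving J·Δ = −F gives Δ = (-0.170, -0.800).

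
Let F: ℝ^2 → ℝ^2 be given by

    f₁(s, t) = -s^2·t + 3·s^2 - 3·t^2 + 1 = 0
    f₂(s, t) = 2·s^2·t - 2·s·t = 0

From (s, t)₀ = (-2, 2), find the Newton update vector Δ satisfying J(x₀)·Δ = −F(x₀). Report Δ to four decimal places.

At (-2, 2): F = (-7.0000, 24.0000).
Jacobian J = [[-2·s·t + 6·s, -s^2 - 6·t], [4·s·t - 2·t, 2·s^2 - 2·s]].
At the point, J = [[-4.0000, -16.0000], [-20.0000, 12.0000]] (det J = -368.0000).
Solving J·Δ = −F gives Δ = (0.8152, -0.6413).

(0.8152, -0.6413)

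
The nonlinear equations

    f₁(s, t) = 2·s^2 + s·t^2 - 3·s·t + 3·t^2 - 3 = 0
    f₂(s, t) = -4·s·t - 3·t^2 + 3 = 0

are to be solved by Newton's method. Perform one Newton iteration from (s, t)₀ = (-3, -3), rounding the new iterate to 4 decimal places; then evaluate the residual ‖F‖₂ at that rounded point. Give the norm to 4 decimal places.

57.5782

At (-3, -3): F = (-12.0000, -60.0000).
Jacobian J = [[4·s + t^2 - 3·t, 2·s·t - 3·s + 6·t], [-4·t, -4·s - 6·t]].
At the point, J = [[6.0000, 9.0000], [12.0000, 30.0000]] (det J = 72.0000).
Solving J·Δ = −F gives Δ = (-2.5000, 3.0000).
Then the next iterate is (s, t)₁ = (-5.5000, 0.0000).
Re-evaluating at (-5.5000, 0.0000): F = (57.5000, 3.0000), so ‖F‖₂ = 57.5782.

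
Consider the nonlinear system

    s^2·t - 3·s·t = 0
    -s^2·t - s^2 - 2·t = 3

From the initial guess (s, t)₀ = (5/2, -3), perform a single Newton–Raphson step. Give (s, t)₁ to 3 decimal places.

(2.686, -0.895)

At (5/2, -3): F = (3.750, 15.500).
Jacobian J = [[2·s·t - 3·t, s^2 - 3·s], [-2·s·t - 2·s, -s^2 - 2]].
At the point, J = [[-6.000, -1.250], [10.000, -8.250]] (det J = 62.000).
Solving J·Δ = −F gives Δ = (0.186, 2.105).
Then the next iterate is (s, t)₁ = (2.686, -0.895).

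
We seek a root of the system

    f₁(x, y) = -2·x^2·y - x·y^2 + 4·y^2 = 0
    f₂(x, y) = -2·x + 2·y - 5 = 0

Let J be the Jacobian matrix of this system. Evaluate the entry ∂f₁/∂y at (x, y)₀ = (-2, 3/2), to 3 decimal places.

∂f₁/∂y = -2·x^2 - 2·x·y + 8·y.
At (-2, 3/2) this is 10.000.

10.000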